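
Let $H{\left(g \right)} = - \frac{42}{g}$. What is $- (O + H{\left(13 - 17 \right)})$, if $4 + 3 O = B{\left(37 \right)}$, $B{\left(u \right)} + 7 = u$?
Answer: $- \frac{115}{6} \approx -19.167$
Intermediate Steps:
$B{\left(u \right)} = -7 + u$
$O = \frac{26}{3}$ ($O = - \frac{4}{3} + \frac{-7 + 37}{3} = - \frac{4}{3} + \frac{1}{3} \cdot 30 = - \frac{4}{3} + 10 = \frac{26}{3} \approx 8.6667$)
$- (O + H{\left(13 - 17 \right)}) = - (\frac{26}{3} - \frac{42}{13 - 17}) = - (\frac{26}{3} - \frac{42}{-4}) = - (\frac{26}{3} - - \frac{21}{2}) = - (\frac{26}{3} + \frac{21}{2}) = \left(-1\right) \frac{115}{6} = - \frac{115}{6}$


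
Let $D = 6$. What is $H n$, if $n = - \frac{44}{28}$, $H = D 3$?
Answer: $- \frac{198}{7} \approx -28.286$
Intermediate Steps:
$H = 18$ ($H = 6 \cdot 3 = 18$)
$n = - \frac{11}{7}$ ($n = \left(-44\right) \frac{1}{28} = - \frac{11}{7} \approx -1.5714$)
$H n = 18 \left(- \frac{11}{7}\right) = - \frac{198}{7}$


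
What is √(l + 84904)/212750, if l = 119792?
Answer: 3*√5686/106375 ≈ 0.0021266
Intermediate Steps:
√(l + 84904)/212750 = √(119792 + 84904)/212750 = √204696*(1/212750) = (6*√5686)*(1/212750) = 3*√5686/106375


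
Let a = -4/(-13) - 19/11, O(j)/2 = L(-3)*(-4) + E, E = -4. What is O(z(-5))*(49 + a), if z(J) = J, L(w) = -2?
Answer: 54432/143 ≈ 380.64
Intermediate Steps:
O(j) = 8 (O(j) = 2*(-2*(-4) - 4) = 2*(8 - 4) = 2*4 = 8)
a = -203/143 (a = -4*(-1/13) - 19*1/11 = 4/13 - 19/11 = -203/143 ≈ -1.4196)
O(z(-5))*(49 + a) = 8*(49 - 203/143) = 8*(6804/143) = 54432/143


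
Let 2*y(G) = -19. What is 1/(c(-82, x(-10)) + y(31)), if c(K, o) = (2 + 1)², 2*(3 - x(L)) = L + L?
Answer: -2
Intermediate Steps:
x(L) = 3 - L (x(L) = 3 - (L + L)/2 = 3 - L)
y(G) = -19/2 (y(G) = (½)*(-19) = -19/2)
c(K, o) = 9 (c(K, o) = 3² = 9)
1/(c(-82, x(-10)) + y(31)) = 1/(9 - 19/2) = 1/(-½) = -2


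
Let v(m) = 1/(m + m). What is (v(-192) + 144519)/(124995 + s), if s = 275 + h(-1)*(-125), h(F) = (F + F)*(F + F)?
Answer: 11099059/9582336 ≈ 1.1583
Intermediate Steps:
h(F) = 4*F**2 (h(F) = (2*F)*(2*F) = 4*F**2)
s = -225 (s = 275 + (4*(-1)**2)*(-125) = 275 + (4*1)*(-125) = 275 + 4*(-125) = 275 - 500 = -225)
v(m) = 1/(2*m)
(v(-192) + 144519)/(124995 + s) = ((1/2)/(-192) + 144519)/(124995 - 225) = ((1/2)*(-1/192) + 144519)/124770 = (-1/384 + 144519)*(1/124770) = (55495295/384)*(1/124770) = 11099059/9582336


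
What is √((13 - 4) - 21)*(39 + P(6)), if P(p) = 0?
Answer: 78*I*√3 ≈ 135.1*I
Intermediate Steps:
√((13 - 4) - 21)*(39 + P(6)) = √((13 - 4) - 21)*(39 + 0) = √(9 - 21)*39 = √(-12)*39 = (2*I*√3)*39 = 78*I*√3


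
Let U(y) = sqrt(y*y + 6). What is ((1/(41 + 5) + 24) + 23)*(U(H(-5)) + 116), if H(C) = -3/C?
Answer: 125454/23 + 2163*sqrt(159)/230 ≈ 5573.1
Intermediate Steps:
U(y) = sqrt(6 + y**2) (U(y) = sqrt(y**2 + 6) = sqrt(6 + y**2))
((1/(41 + 5) + 24) + 23)*(U(H(-5)) + 116) = ((1/(41 + 5) + 24) + 23)*(sqrt(6 + (-3/(-5))**2) + 116) = ((1/46 + 24) + 23)*(sqrt(6 + (-3*(-1/5))**2) + 116) = ((1/46 + 24) + 23)*(sqrt(6 + (3/5)**2) + 116) = (1105/46 + 23)*(sqrt(6 + 9/25) + 116) = 2163*(sqrt(159/25) + 116)/46 = 2163*(sqrt(159)/5 + 116)/46 = 2163*(116 + sqrt(159)/5)/46 = 125454/23 + 2163*sqrt(159)/230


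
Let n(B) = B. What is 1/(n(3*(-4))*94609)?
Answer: -1/1135308 ≈ -8.8082e-7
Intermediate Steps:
1/(n(3*(-4))*94609) = 1/((3*(-4))*94609) = 1/(-12*94609) = 1/(-1135308) = -1/1135308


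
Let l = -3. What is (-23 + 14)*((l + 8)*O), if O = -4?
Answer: 180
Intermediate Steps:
(-23 + 14)*((l + 8)*O) = (-23 + 14)*((-3 + 8)*(-4)) = -45*(-4) = -9*(-20) = 180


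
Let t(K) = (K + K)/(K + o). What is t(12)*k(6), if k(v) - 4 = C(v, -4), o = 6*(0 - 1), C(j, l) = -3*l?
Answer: 64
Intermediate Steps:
o = -6 (o = 6*(-1) = -6)
k(v) = 16 (k(v) = 4 - 3*(-4) = 4 + 12 = 16)
t(K) = 2*K/(-6 + K) (t(K) = (K + K)/(K - 6) = (2*K)/(-6 + K) = 2*K/(-6 + K))
t(12)*k(6) = (2*12/(-6 + 12))*16 = (2*12/6)*16 = (2*12*(⅙))*16 = 4*16 = 64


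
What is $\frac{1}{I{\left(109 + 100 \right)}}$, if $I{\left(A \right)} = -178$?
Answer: $- \frac{1}{178} \approx -0.005618$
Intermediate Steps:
$\frac{1}{I{\left(109 + 100 \right)}} = \frac{1}{-178} = - \frac{1}{178}$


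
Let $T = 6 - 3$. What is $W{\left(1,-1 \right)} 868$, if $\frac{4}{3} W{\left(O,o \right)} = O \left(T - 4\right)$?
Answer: $-651$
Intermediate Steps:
$T = 3$ ($T = 6 - 3 = 3$)
$W{\left(O,o \right)} = - \frac{3 O}{4}$ ($W{\left(O,o \right)} = \frac{3 O \left(3 - 4\right)}{4} = \frac{3 O \left(-1\right)}{4} = \frac{3 \left(- O\right)}{4} = - \frac{3 O}{4}$)
$W{\left(1,-1 \right)} 868 = \left(- \frac{3}{4}\right) 1 \cdot 868 = \left(- \frac{3}{4}\right) 868 = -651$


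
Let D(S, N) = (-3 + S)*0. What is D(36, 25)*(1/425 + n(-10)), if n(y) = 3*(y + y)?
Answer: 0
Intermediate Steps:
D(S, N) = 0
n(y) = 6*y (n(y) = 3*(2*y) = 6*y)
D(36, 25)*(1/425 + n(-10)) = 0*(1/425 + 6*(-10)) = 0*(1/425 - 60) = 0*(-25499/425) = 0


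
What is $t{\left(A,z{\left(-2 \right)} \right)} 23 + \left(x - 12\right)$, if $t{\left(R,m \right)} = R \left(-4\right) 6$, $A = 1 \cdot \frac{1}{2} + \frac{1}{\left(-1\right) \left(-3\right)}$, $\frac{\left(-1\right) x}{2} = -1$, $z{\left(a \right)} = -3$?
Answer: $-470$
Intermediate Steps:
$x = 2$ ($x = \left(-2\right) \left(-1\right) = 2$)
$A = \frac{5}{6}$ ($A = 1 \cdot \frac{1}{2} - - \frac{1}{3} = \frac{1}{2} + \frac{1}{3} = \frac{5}{6} \approx 0.83333$)
$t{\left(R,m \right)} = - 24 R$ ($t{\left(R,m \right)} = - 4 R 6 = - 24 R$)
$t{\left(A,z{\left(-2 \right)} \right)} 23 + \left(x - 12\right) = \left(-24\right) \frac{5}{6} \cdot 23 + \left(2 - 12\right) = \left(-20\right) 23 + \left(2 - 12\right) = -460 - 10 = -470$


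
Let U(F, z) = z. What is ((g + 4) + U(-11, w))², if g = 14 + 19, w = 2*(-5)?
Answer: 729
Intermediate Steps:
w = -10
g = 33
((g + 4) + U(-11, w))² = ((33 + 4) - 10)² = (37 - 10)² = 27² = 729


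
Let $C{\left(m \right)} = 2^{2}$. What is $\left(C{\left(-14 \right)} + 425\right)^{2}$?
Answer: $184041$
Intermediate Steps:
$C{\left(m \right)} = 4$
$\left(C{\left(-14 \right)} + 425\right)^{2} = \left(4 + 425\right)^{2} = 429^{2} = 184041$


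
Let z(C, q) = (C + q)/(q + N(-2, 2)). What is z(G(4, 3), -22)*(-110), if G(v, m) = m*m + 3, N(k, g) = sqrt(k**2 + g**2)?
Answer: -6050/119 - 550*sqrt(2)/119 ≈ -57.377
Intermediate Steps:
N(k, g) = sqrt(g**2 + k**2)
G(v, m) = 3 + m**2 (G(v, m) = m**2 + 3 = 3 + m**2)
z(C, q) = (C + q)/(q + 2*sqrt(2)) (z(C, q) = (C + q)/(q + sqrt(2**2 + (-2)**2)) = (C + q)/(q + sqrt(4 + 4)) = (C + q)/(q + sqrt(8)) = (C + q)/(q + 2*sqrt(2)))
z(G(4, 3), -22)*(-110) = (((3 + 3**2) - 22)/(-22 + 2*sqrt(2)))*(-110) = (((3 + 9) - 22)/(-22 + 2*sqrt(2)))*(-110) = ((12 - 22)/(-22 + 2*sqrt(2)))*(-110) = (-10/(-22 + 2*sqrt(2)))*(-110) = -10/(-22 + 2*sqrt(2))*(-110) = 1100/(-22 + 2*sqrt(2))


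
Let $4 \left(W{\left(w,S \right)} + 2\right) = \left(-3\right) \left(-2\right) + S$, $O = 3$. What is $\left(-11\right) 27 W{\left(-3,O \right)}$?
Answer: $- \frac{297}{4} \approx -74.25$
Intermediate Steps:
$W{\left(w,S \right)} = - \frac{1}{2} + \frac{S}{4}$ ($W{\left(w,S \right)} = -2 + \frac{\left(-3\right) \left(-2\right) + S}{4} = -2 + \frac{6 + S}{4} = -2 + \left(\frac{3}{2} + \frac{S}{4}\right) = - \frac{1}{2} + \frac{S}{4}$)
$\left(-11\right) 27 W{\left(-3,O \right)} = \left(-11\right) 27 \left(- \frac{1}{2} + \frac{1}{4} \cdot 3\right) = - 297 \left(- \frac{1}{2} + \frac{3}{4}\right) = \left(-297\right) \frac{1}{4} = - \frac{297}{4}$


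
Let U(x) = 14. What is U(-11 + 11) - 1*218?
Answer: -204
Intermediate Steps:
U(-11 + 11) - 1*218 = 14 - 1*218 = 14 - 218 = -204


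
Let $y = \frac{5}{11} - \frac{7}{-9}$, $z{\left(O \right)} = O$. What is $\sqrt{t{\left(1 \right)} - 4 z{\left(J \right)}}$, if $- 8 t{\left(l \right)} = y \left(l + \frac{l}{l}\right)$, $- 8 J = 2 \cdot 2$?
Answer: $\frac{\sqrt{7370}}{66} \approx 1.3007$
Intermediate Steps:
$J = - \frac{1}{2}$ ($J = - \frac{2 \cdot 2}{8} = \left(- \frac{1}{8}\right) 4 = - \frac{1}{2} \approx -0.5$)
$y = \frac{122}{99}$ ($y = 5 \cdot \frac{1}{11} - - \frac{7}{9} = \frac{5}{11} + \frac{7}{9} = \frac{122}{99} \approx 1.2323$)
$t{\left(l \right)} = - \frac{61}{396} - \frac{61 l}{396}$ ($t{\left(l \right)} = - \frac{\frac{122}{99} \left(l + \frac{l}{l}\right)}{8} = - \frac{\frac{122}{99} \left(l + 1\right)}{8} = - \frac{\frac{122}{99} \left(1 + l\right)}{8} = - \frac{\frac{122}{99} + \frac{122 l}{99}}{8} = - \frac{61}{396} - \frac{61 l}{396}$)
$\sqrt{t{\left(1 \right)} - 4 z{\left(J \right)}} = \sqrt{\left(- \frac{61}{396} - \frac{61}{396}\right) - -2} = \sqrt{\left(- \frac{61}{396} - \frac{61}{396}\right) + 2} = \sqrt{- \frac{61}{198} + 2} = \sqrt{\frac{335}{198}} = \frac{\sqrt{7370}}{66}$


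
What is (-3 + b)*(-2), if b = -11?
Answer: 28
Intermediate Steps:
(-3 + b)*(-2) = (-3 - 11)*(-2) = -14*(-2) = 28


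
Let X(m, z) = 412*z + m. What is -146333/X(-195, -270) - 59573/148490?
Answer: 3018093983/3309396630 ≈ 0.91198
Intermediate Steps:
X(m, z) = m + 412*z
-146333/X(-195, -270) - 59573/148490 = -146333/(-195 + 412*(-270)) - 59573/148490 = -146333/(-195 - 111240) - 59573*1/148490 = -146333/(-111435) - 59573/148490 = -146333*(-1/111435) - 59573/148490 = 146333/111435 - 59573/148490 = 3018093983/3309396630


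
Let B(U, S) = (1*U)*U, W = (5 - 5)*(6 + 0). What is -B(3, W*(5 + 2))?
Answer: -9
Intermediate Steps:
W = 0 (W = 0*6 = 0)
B(U, S) = U**2 (B(U, S) = U*U = U**2)
-B(3, W*(5 + 2)) = -1*3**2 = -1*9 = -9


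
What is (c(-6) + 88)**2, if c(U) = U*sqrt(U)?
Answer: 7528 - 1056*I*sqrt(6) ≈ 7528.0 - 2586.7*I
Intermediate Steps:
c(U) = U**(3/2)
(c(-6) + 88)**2 = ((-6)**(3/2) + 88)**2 = (-6*I*sqrt(6) + 88)**2 = (88 - 6*I*sqrt(6))**2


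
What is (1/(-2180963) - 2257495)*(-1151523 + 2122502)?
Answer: -4780627794948684594/2180963 ≈ -2.1920e+12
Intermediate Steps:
(1/(-2180963) - 2257495)*(-1151523 + 2122502) = (-1/2180963 - 2257495)*970979 = -4923513067686/2180963*970979 = -4780627794948684594/2180963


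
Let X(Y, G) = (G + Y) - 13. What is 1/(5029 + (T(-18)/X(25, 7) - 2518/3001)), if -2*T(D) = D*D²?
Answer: 57019/295451625 ≈ 0.00019299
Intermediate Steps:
X(Y, G) = -13 + G + Y
T(D) = -D³/2 (T(D) = -D*D²/2 = -D³/2)
1/(5029 + (T(-18)/X(25, 7) - 2518/3001)) = 1/(5029 + ((-½*(-18)³)/(-13 + 7 + 25) - 2518/3001)) = 1/(5029 + (-½*(-5832)/19 - 2518*1/3001)) = 1/(5029 + (2916*(1/19) - 2518/3001)) = 1/(5029 + (2916/19 - 2518/3001)) = 1/(5029 + 8703074/57019) = 1/(295451625/57019) = 57019/295451625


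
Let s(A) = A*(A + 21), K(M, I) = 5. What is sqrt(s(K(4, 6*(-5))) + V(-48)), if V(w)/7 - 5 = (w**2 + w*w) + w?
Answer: 3*sqrt(3565) ≈ 179.12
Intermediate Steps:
s(A) = A*(21 + A)
V(w) = 35 + 7*w + 14*w**2 (V(w) = 35 + 7*((w**2 + w*w) + w) = 35 + 7*((w**2 + w**2) + w) = 35 + 7*(2*w**2 + w) = 35 + 7*(w + 2*w**2) = 35 + (7*w + 14*w**2) = 35 + 7*w + 14*w**2)
sqrt(s(K(4, 6*(-5))) + V(-48)) = sqrt(5*(21 + 5) + (35 + 7*(-48) + 14*(-48)**2)) = sqrt(5*26 + (35 - 336 + 14*2304)) = sqrt(130 + (35 - 336 + 32256)) = sqrt(130 + 31955) = sqrt(32085) = 3*sqrt(3565)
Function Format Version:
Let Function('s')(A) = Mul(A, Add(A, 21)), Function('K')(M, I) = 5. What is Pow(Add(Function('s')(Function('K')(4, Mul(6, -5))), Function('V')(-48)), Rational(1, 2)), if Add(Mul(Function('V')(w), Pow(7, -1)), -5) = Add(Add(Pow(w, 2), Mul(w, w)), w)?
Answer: Mul(3, Pow(3565, Rational(1, 2))) ≈ 179.12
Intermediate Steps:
Function('s')(A) = Mul(A, Add(21, A))
Function('V')(w) = Add(35, Mul(7, w), Mul(14, Pow(w, 2))) (Function('V')(w) = Add(35, Mul(7, Add(Add(Pow(w, 2), Mul(w, w)), w))) = Add(35, Mul(7, Add(Add(Pow(w, 2), Pow(w, 2)), w))) = Add(35, Mul(7, Add(Mul(2, Pow(w, 2)), w))) = Add(35, Mul(7, Add(w, Mul(2, Pow(w, 2))))) = Add(35, Add(Mul(7, w), Mul(14, Pow(w, 2)))) = Add(35, Mul(7, w), Mul(14, Pow(w, 2))))
Pow(Add(Function('s')(Function('K')(4, Mul(6, -5))), Function('V')(-48)), Rational(1, 2)) = Pow(Add(Mul(5, Add(21, 5)), Add(35, Mul(7, -48), Mul(14, Pow(-48, 2)))), Rational(1, 2)) = Pow(Add(Mul(5, 26), Add(35, -336, Mul(14, 2304))), Rational(1, 2)) = Pow(Add(130, Add(35, -336, 32256)), Rational(1, 2)) = Pow(Add(130, 31955), Rational(1, 2)) = Pow(32085, Rational(1, 2)) = Mul(3, Pow(3565, Rational(1, 2)))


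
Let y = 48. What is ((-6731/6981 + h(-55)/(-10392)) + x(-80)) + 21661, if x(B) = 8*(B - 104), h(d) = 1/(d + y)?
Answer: 3417335578471/169275288 ≈ 20188.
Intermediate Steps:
h(d) = 1/(48 + d) (h(d) = 1/(d + 48) = 1/(48 + d))
x(B) = -832 + 8*B (x(B) = 8*(-104 + B) = -832 + 8*B)
((-6731/6981 + h(-55)/(-10392)) + x(-80)) + 21661 = ((-6731/6981 + 1/((48 - 55)*(-10392))) + (-832 + 8*(-80))) + 21661 = ((-6731*1/6981 - 1/10392/(-7)) + (-832 - 640)) + 21661 = ((-6731/6981 - ⅐*(-1/10392)) - 1472) + 21661 = ((-6731/6981 + 1/72744) - 1472) + 21661 = (-163210961/169275288 - 1472) + 21661 = -249336434897/169275288 + 21661 = 3417335578471/169275288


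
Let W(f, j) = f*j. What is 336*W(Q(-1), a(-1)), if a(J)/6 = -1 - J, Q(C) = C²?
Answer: 0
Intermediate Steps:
a(J) = -6 - 6*J (a(J) = 6*(-1 - J) = -6 - 6*J)
336*W(Q(-1), a(-1)) = 336*((-1)²*(-6 - 6*(-1))) = 336*(1*(-6 + 6)) = 336*(1*0) = 336*0 = 0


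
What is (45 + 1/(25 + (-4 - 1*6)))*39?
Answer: 8788/5 ≈ 1757.6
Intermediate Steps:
(45 + 1/(25 + (-4 - 1*6)))*39 = (45 + 1/(25 + (-4 - 6)))*39 = (45 + 1/(25 - 10))*39 = (45 + 1/15)*39 = (676/15)*39 = 8788/5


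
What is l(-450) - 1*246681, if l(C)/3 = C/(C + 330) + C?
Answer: -992079/4 ≈ -2.4802e+5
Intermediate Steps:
l(C) = 3*C + 3*C/(330 + C) (l(C) = 3*(C/(C + 330) + C) = 3*(C/(330 + C) + C) = 3*(C + C/(330 + C)) = 3*C + 3*C/(330 + C))
l(-450) - 1*246681 = 3*(-450)*(331 - 450)/(330 - 450) - 1*246681 = 3*(-450)*(-119)/(-120) - 246681 = 3*(-450)*(-1/120)*(-119) - 246681 = -5355/4 - 246681 = -992079/4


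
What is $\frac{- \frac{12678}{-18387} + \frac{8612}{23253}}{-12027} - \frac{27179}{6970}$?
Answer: $- \frac{15529159745588947}{3982331850929010} \approx -3.8995$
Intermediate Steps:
$\frac{- \frac{12678}{-18387} + \frac{8612}{23253}}{-12027} - \frac{27179}{6970} = \left(\left(-12678\right) \left(- \frac{1}{18387}\right) + 8612 \cdot \frac{1}{23253}\right) \left(- \frac{1}{12027}\right) - \frac{27179}{6970} = \left(\frac{4226}{6129} + \frac{8612}{23253}\right) \left(- \frac{1}{12027}\right) - \frac{27179}{6970} = \frac{50350042}{47505879} \left(- \frac{1}{12027}\right) - \frac{27179}{6970} = - \frac{50350042}{571353206733} - \frac{27179}{6970} = - \frac{15529159745588947}{3982331850929010}$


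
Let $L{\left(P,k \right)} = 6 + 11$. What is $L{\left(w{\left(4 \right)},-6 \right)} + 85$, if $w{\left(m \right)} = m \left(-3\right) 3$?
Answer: $102$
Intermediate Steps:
$w{\left(m \right)} = - 9 m$ ($w{\left(m \right)} = - 3 m 3 = - 9 m$)
$L{\left(P,k \right)} = 17$
$L{\left(w{\left(4 \right)},-6 \right)} + 85 = 17 + 85 = 102$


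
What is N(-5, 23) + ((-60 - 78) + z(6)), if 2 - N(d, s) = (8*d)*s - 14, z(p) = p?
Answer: 804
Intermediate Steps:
N(d, s) = 16 - 8*d*s (N(d, s) = 2 - ((8*d)*s - 14) = 2 - (8*d*s - 14) = 2 - (-14 + 8*d*s) = 2 + (14 - 8*d*s) = 16 - 8*d*s)
N(-5, 23) + ((-60 - 78) + z(6)) = (16 - 8*(-5)*23) + ((-60 - 78) + 6) = (16 + 920) + (-138 + 6) = 936 - 132 = 804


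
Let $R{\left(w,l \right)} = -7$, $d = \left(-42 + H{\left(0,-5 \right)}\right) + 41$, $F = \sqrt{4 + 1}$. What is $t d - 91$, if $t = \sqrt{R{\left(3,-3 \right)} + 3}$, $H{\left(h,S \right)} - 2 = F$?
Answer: $-91 + 2 i \left(1 + \sqrt{5}\right) \approx -91.0 + 6.4721 i$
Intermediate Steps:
$F = \sqrt{5} \approx 2.2361$
$H{\left(h,S \right)} = 2 + \sqrt{5}$
$d = 1 + \sqrt{5}$ ($d = \left(-42 + \left(2 + \sqrt{5}\right)\right) + 41 = \left(-40 + \sqrt{5}\right) + 41 = 1 + \sqrt{5} \approx 3.2361$)
$t = 2 i$ ($t = \sqrt{-7 + 3} = \sqrt{-4} = 2 i \approx 2.0 i$)
$t d - 91 = 2 i \left(1 + \sqrt{5}\right) - 91 = -91 + 2 i \left(1 + \sqrt{5}\right)$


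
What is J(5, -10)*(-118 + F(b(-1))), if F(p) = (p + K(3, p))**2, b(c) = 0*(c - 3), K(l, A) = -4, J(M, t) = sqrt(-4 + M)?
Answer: -102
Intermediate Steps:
b(c) = 0 (b(c) = 0*(-3 + c) = 0)
F(p) = (-4 + p)**2 (F(p) = (p - 4)**2 = (-4 + p)**2)
J(5, -10)*(-118 + F(b(-1))) = sqrt(-4 + 5)*(-118 + (-4 + 0)**2) = sqrt(1)*(-118 + (-4)**2) = 1*(-118 + 16) = 1*(-102) = -102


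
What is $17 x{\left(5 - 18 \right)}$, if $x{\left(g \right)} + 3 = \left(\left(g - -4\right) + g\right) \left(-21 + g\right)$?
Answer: $12665$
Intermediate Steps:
$x{\left(g \right)} = -3 + \left(-21 + g\right) \left(4 + 2 g\right)$ ($x{\left(g \right)} = -3 + \left(\left(g - -4\right) + g\right) \left(-21 + g\right) = -3 + \left(\left(g + 4\right) + g\right) \left(-21 + g\right) = -3 + \left(\left(4 + g\right) + g\right) \left(-21 + g\right) = -3 + \left(4 + 2 g\right) \left(-21 + g\right) = -3 + \left(-21 + g\right) \left(4 + 2 g\right)$)
$17 x{\left(5 - 18 \right)} = 17 \left(-87 - 38 \left(5 - 18\right) + 2 \left(5 - 18\right)^{2}\right) = 17 \left(-87 - -494 + 2 \left(-13\right)^{2}\right) = 17 \left(-87 + 494 + 2 \cdot 169\right) = 17 \left(-87 + 494 + 338\right) = 17 \cdot 745 = 12665$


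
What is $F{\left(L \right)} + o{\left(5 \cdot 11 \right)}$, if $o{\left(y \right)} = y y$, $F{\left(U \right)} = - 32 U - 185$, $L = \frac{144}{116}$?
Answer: $\frac{81208}{29} \approx 2800.3$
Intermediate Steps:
$L = \frac{36}{29}$ ($L = 144 \cdot \frac{1}{116} = \frac{36}{29} \approx 1.2414$)
$F{\left(U \right)} = -185 - 32 U$
$o{\left(y \right)} = y^{2}$
$F{\left(L \right)} + o{\left(5 \cdot 11 \right)} = \left(-185 - \frac{1152}{29}\right) + \left(5 \cdot 11\right)^{2} = \left(-185 - \frac{1152}{29}\right) + 55^{2} = - \frac{6517}{29} + 3025 = \frac{81208}{29}$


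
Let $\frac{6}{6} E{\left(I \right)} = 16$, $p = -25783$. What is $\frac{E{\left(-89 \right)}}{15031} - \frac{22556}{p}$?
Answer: $\frac{339451764}{387544273} \approx 0.8759$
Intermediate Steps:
$E{\left(I \right)} = 16$
$\frac{E{\left(-89 \right)}}{15031} - \frac{22556}{p} = \frac{16}{15031} - \frac{22556}{-25783} = 16 \cdot \frac{1}{15031} - - \frac{22556}{25783} = \frac{16}{15031} + \frac{22556}{25783} = \frac{339451764}{387544273}$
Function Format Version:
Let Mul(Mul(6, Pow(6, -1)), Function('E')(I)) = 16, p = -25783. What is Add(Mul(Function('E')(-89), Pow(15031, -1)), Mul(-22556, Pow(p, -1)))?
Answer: Rational(339451764, 387544273) ≈ 0.87590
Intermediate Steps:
Function('E')(I) = 16
Add(Mul(Function('E')(-89), Pow(15031, -1)), Mul(-22556, Pow(p, -1))) = Add(Mul(16, Pow(15031, -1)), Mul(-22556, Pow(-25783, -1))) = Add(Mul(16, Rational(1, 15031)), Mul(-22556, Rational(-1, 25783))) = Add(Rational(16, 15031), Rational(22556, 25783)) = Rational(339451764, 387544273)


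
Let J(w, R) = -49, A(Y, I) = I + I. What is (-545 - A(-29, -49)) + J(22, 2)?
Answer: -496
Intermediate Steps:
A(Y, I) = 2*I
(-545 - A(-29, -49)) + J(22, 2) = (-545 - 2*(-49)) - 49 = (-545 - 1*(-98)) - 49 = (-545 + 98) - 49 = -447 - 49 = -496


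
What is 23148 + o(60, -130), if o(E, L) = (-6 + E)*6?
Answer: 23472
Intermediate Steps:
o(E, L) = -36 + 6*E
23148 + o(60, -130) = 23148 + (-36 + 6*60) = 23148 + (-36 + 360) = 23148 + 324 = 23472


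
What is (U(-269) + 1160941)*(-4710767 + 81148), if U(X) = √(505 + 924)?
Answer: -5374714511479 - 4629619*√1429 ≈ -5.3749e+12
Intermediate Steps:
U(X) = √1429
(U(-269) + 1160941)*(-4710767 + 81148) = (√1429 + 1160941)*(-4710767 + 81148) = (1160941 + √1429)*(-4629619) = -5374714511479 - 4629619*√1429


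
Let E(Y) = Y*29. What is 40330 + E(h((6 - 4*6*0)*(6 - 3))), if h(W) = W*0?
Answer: 40330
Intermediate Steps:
h(W) = 0
E(Y) = 29*Y
40330 + E(h((6 - 4*6*0)*(6 - 3))) = 40330 + 29*0 = 40330 + 0 = 40330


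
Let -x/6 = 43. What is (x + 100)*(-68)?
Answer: 10744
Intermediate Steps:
x = -258 (x = -6*43 = -258)
(x + 100)*(-68) = (-258 + 100)*(-68) = -158*(-68) = 10744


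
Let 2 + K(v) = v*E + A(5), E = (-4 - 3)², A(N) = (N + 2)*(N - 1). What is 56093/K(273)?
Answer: 56093/13403 ≈ 4.1851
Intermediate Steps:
A(N) = (-1 + N)*(2 + N) (A(N) = (2 + N)*(-1 + N) = (-1 + N)*(2 + N))
E = 49 (E = (-7)² = 49)
K(v) = 26 + 49*v (K(v) = -2 + (v*49 + (-2 + 5 + 5²)) = -2 + (49*v + (-2 + 5 + 25)) = -2 + (49*v + 28) = -2 + (28 + 49*v) = 26 + 49*v)
56093/K(273) = 56093/(26 + 49*273) = 56093/(26 + 13377) = 56093/13403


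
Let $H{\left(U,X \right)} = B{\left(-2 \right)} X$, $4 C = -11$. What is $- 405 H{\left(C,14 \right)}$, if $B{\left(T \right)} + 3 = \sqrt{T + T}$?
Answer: $17010 - 11340 i \approx 17010.0 - 11340.0 i$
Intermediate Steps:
$C = - \frac{11}{4}$ ($C = \frac{1}{4} \left(-11\right) = - \frac{11}{4} \approx -2.75$)
$B{\left(T \right)} = -3 + \sqrt{2} \sqrt{T}$ ($B{\left(T \right)} = -3 + \sqrt{T + T} = -3 + \sqrt{2 T} = -3 + \sqrt{2} \sqrt{T}$)
$H{\left(U,X \right)} = X \left(-3 + 2 i\right)$ ($H{\left(U,X \right)} = \left(-3 + \sqrt{2} \sqrt{-2}\right) X = \left(-3 + \sqrt{2} i \sqrt{2}\right) X = \left(-3 + 2 i\right) X = X \left(-3 + 2 i\right)$)
$- 405 H{\left(C,14 \right)} = - 405 \cdot 14 \left(-3 + 2 i\right) = - 405 \left(-42 + 28 i\right) = 17010 - 11340 i$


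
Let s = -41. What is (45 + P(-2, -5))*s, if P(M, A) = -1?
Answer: -1804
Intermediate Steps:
(45 + P(-2, -5))*s = (45 - 1)*(-41) = 44*(-41) = -1804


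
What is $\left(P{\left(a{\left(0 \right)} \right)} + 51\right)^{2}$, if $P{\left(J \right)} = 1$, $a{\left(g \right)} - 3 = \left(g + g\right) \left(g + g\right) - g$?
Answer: $2704$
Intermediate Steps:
$a{\left(g \right)} = 3 - g + 4 g^{2}$ ($a{\left(g \right)} = 3 - \left(g - \left(g + g\right) \left(g + g\right)\right) = 3 - \left(g - 2 g 2 g\right) = 3 + \left(4 g^{2} - g\right) = 3 + \left(- g + 4 g^{2}\right) = 3 - g + 4 g^{2}$)
$\left(P{\left(a{\left(0 \right)} \right)} + 51\right)^{2} = \left(1 + 51\right)^{2} = 52^{2} = 2704$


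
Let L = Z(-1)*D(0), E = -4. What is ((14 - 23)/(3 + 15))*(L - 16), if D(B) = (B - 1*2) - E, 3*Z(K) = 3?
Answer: 7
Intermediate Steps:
Z(K) = 1 (Z(K) = (1/3)*3 = 1)
D(B) = 2 + B (D(B) = (B - 1*2) - 1*(-4) = (B - 2) + 4 = (-2 + B) + 4 = 2 + B)
L = 2 (L = 1*(2 + 0) = 1*2 = 2)
((14 - 23)/(3 + 15))*(L - 16) = ((14 - 23)/(3 + 15))*(2 - 16) = -9/18*(-14) = -9*1/18*(-14) = -1/2*(-14) = 7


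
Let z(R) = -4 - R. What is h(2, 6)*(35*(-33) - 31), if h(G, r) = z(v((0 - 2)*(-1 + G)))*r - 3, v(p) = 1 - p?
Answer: 53370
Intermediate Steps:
h(G, r) = -3 + r*(-3 - 2*G) (h(G, r) = (-4 - (1 - (0 - 2)*(-1 + G)))*r - 3 = (-4 - (1 - (-2)*(-1 + G)))*r - 3 = (-4 - (1 - (2 - 2*G)))*r - 3 = (-4 - (1 + (-2 + 2*G)))*r - 3 = (-4 - (-1 + 2*G))*r - 3 = (-4 + (1 - 2*G))*r - 3 = (-3 - 2*G)*r - 3 = r*(-3 - 2*G) - 3 = -3 + r*(-3 - 2*G))
h(2, 6)*(35*(-33) - 31) = (-3 - 1*6*(3 + 2*2))*(35*(-33) - 31) = (-3 - 1*6*(3 + 4))*(-1155 - 31) = (-3 - 1*6*7)*(-1186) = (-3 - 42)*(-1186) = -45*(-1186) = 53370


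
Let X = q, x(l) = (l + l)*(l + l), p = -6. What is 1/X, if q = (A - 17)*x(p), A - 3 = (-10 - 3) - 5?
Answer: -1/4608 ≈ -0.00021701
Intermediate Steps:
A = -15 (A = 3 + ((-10 - 3) - 5) = 3 + (-13 - 5) = 3 - 18 = -15)
x(l) = 4*l² (x(l) = (2*l)*(2*l) = 4*l²)
q = -4608 (q = (-15 - 17)*(4*(-6)²) = -128*36 = -32*144 = -4608)
X = -4608
1/X = 1/(-4608) = -1/4608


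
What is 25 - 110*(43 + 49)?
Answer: -10095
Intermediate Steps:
25 - 110*(43 + 49) = 25 - 110*92 = 25 - 10120 = -10095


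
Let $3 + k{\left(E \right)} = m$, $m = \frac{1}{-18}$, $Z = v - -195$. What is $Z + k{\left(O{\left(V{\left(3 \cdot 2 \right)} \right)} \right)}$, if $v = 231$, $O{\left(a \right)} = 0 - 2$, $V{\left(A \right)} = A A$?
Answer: $\frac{7613}{18} \approx 422.94$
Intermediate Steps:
$V{\left(A \right)} = A^{2}$
$O{\left(a \right)} = -2$ ($O{\left(a \right)} = 0 - 2 = -2$)
$Z = 426$ ($Z = 231 - -195 = 231 + 195 = 426$)
$m = - \frac{1}{18} \approx -0.055556$
$k{\left(E \right)} = - \frac{55}{18}$ ($k{\left(E \right)} = -3 - \frac{1}{18} = - \frac{55}{18}$)
$Z + k{\left(O{\left(V{\left(3 \cdot 2 \right)} \right)} \right)} = 426 - \frac{55}{18} = \frac{7613}{18}$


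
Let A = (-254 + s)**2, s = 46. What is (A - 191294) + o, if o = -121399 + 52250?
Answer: -217179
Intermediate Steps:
o = -69149
A = 43264 (A = (-254 + 46)**2 = (-208)**2 = 43264)
(A - 191294) + o = (43264 - 191294) - 69149 = -148030 - 69149 = -217179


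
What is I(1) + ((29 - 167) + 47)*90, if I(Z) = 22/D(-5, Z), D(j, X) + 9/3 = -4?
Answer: -57352/7 ≈ -8193.1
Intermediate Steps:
D(j, X) = -7 (D(j, X) = -3 - 4 = -7)
I(Z) = -22/7 (I(Z) = 22/(-7) = 22*(-⅐) = -22/7)
I(1) + ((29 - 167) + 47)*90 = -22/7 + ((29 - 167) + 47)*90 = -22/7 + (-138 + 47)*90 = -22/7 - 91*90 = -22/7 - 8190 = -57352/7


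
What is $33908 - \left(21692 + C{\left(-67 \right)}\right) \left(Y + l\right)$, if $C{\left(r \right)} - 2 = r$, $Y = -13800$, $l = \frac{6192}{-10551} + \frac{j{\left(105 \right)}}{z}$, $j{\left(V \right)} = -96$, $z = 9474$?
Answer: $\frac{1657669660394900}{5553343} \approx 2.985 \cdot 10^{8}$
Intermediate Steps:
$l = - \frac{3315328}{5553343}$ ($l = \frac{6192}{-10551} - \frac{96}{9474} = 6192 \left(- \frac{1}{10551}\right) - \frac{16}{1579} = - \frac{2064}{3517} - \frac{16}{1579} = - \frac{3315328}{5553343} \approx -0.597$)
$C{\left(r \right)} = 2 + r$
$33908 - \left(21692 + C{\left(-67 \right)}\right) \left(Y + l\right) = 33908 - \left(21692 + \left(2 - 67\right)\right) \left(-13800 - \frac{3315328}{5553343}\right) = 33908 - \left(21692 - 65\right) \left(- \frac{76639448728}{5553343}\right) = 33908 - 21627 \left(- \frac{76639448728}{5553343}\right) = 33908 - - \frac{1657481357640456}{5553343} = 33908 + \frac{1657481357640456}{5553343} = \frac{1657669660394900}{5553343}$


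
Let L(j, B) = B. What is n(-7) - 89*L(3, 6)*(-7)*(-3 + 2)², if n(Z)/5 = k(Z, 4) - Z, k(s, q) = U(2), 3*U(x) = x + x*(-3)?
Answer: 11299/3 ≈ 3766.3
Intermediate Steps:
U(x) = -2*x/3 (U(x) = (x + x*(-3))/3 = (x - 3*x)/3 = (-2*x)/3 = -2*x/3)
k(s, q) = -4/3 (k(s, q) = -⅔*2 = -4/3)
n(Z) = -20/3 - 5*Z (n(Z) = 5*(-4/3 - Z) = -20/3 - 5*Z)
n(-7) - 89*L(3, 6)*(-7)*(-3 + 2)² = (-20/3 - 5*(-7)) - 89*6*(-7)*(-3 + 2)² = (-20/3 + 35) - (-3738)*(-1)² = 85/3 - (-3738) = 85/3 - 89*(-42) = 85/3 + 3738 = 11299/3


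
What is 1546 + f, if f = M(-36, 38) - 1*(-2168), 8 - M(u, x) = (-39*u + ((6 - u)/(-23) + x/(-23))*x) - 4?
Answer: 56446/23 ≈ 2454.2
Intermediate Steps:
M(u, x) = 12 + 39*u - x*(-6/23 - x/23 + u/23) (M(u, x) = 8 - ((-39*u + ((6 - u)/(-23) + x/(-23))*x) - 4) = 8 - ((-39*u + ((6 - u)*(-1/23) + x*(-1/23))*x) - 4) = 8 - ((-39*u + ((-6/23 + u/23) - x/23)*x) - 4) = 8 - ((-39*u + (-6/23 - x/23 + u/23)*x) - 4) = 8 - ((-39*u + x*(-6/23 - x/23 + u/23)) - 4) = 8 - (-4 - 39*u + x*(-6/23 - x/23 + u/23)) = 8 + (4 + 39*u - x*(-6/23 - x/23 + u/23)) = 12 + 39*u - x*(-6/23 - x/23 + u/23))
f = 20888/23 (f = (12 + 39*(-36) + (1/23)*38² + (6/23)*38 - 1/23*(-36)*38) - 1*(-2168) = (12 - 1404 + (1/23)*1444 + 228/23 + 1368/23) + 2168 = (12 - 1404 + 1444/23 + 228/23 + 1368/23) + 2168 = -28976/23 + 2168 = 20888/23 ≈ 908.17)
1546 + f = 1546 + 20888/23 = 56446/23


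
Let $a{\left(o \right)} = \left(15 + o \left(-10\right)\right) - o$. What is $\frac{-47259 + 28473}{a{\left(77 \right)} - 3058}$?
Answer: $\frac{9393}{1945} \approx 4.8293$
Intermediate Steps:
$a{\left(o \right)} = 15 - 11 o$ ($a{\left(o \right)} = \left(15 - 10 o\right) - o = 15 - 11 o$)
$\frac{-47259 + 28473}{a{\left(77 \right)} - 3058} = \frac{-47259 + 28473}{\left(15 - 847\right) - 3058} = - \frac{18786}{\left(15 - 847\right) - 3058} = - \frac{18786}{-832 - 3058} = - \frac{18786}{-3890} = \left(-18786\right) \left(- \frac{1}{3890}\right) = \frac{9393}{1945}$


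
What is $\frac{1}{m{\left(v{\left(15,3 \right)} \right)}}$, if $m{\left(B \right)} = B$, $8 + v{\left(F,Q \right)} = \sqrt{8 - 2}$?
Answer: $- \frac{4}{29} - \frac{\sqrt{6}}{58} \approx -0.18016$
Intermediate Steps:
$v{\left(F,Q \right)} = -8 + \sqrt{6}$ ($v{\left(F,Q \right)} = -8 + \sqrt{8 - 2} = -8 + \sqrt{6}$)
$\frac{1}{m{\left(v{\left(15,3 \right)} \right)}} = \frac{1}{-8 + \sqrt{6}}$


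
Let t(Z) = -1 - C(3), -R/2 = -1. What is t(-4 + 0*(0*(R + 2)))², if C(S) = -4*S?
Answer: 121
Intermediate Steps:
R = 2 (R = -2*(-1) = 2)
t(Z) = 11 (t(Z) = -1 - (-4)*3 = -1 - 1*(-12) = -1 + 12 = 11)
t(-4 + 0*(0*(R + 2)))² = 11² = 121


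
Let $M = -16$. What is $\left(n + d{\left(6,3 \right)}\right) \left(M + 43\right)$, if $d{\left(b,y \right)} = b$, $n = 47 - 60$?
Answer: $-189$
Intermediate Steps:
$n = -13$ ($n = 47 - 60 = -13$)
$\left(n + d{\left(6,3 \right)}\right) \left(M + 43\right) = \left(-13 + 6\right) \left(-16 + 43\right) = \left(-7\right) 27 = -189$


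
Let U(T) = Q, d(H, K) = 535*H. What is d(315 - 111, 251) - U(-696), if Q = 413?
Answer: 108727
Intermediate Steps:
U(T) = 413
d(315 - 111, 251) - U(-696) = 535*(315 - 111) - 1*413 = 535*204 - 413 = 109140 - 413 = 108727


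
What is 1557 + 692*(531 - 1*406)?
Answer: 88057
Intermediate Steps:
1557 + 692*(531 - 1*406) = 1557 + 692*(531 - 406) = 1557 + 692*125 = 1557 + 86500 = 88057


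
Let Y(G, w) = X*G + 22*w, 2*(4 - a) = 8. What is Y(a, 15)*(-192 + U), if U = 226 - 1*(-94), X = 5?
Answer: 42240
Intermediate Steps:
a = 0 (a = 4 - ½*8 = 4 - 4 = 0)
Y(G, w) = 5*G + 22*w
U = 320 (U = 226 + 94 = 320)
Y(a, 15)*(-192 + U) = (5*0 + 22*15)*(-192 + 320) = (0 + 330)*128 = 330*128 = 42240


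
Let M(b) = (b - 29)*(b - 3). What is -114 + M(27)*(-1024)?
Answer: 49038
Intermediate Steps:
M(b) = (-29 + b)*(-3 + b)
-114 + M(27)*(-1024) = -114 + (87 + 27**2 - 32*27)*(-1024) = -114 + (87 + 729 - 864)*(-1024) = -114 - 48*(-1024) = -114 + 49152 = 49038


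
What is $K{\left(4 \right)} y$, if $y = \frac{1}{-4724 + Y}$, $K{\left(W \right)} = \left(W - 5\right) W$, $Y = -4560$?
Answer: $\frac{1}{2321} \approx 0.00043085$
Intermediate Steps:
$K{\left(W \right)} = W \left(-5 + W\right)$ ($K{\left(W \right)} = \left(-5 + W\right) W = W \left(-5 + W\right)$)
$y = - \frac{1}{9284}$ ($y = \frac{1}{-4724 - 4560} = \frac{1}{-9284} = - \frac{1}{9284} \approx -0.00010771$)
$K{\left(4 \right)} y = 4 \left(-5 + 4\right) \left(- \frac{1}{9284}\right) = 4 \left(-1\right) \left(- \frac{1}{9284}\right) = \left(-4\right) \left(- \frac{1}{9284}\right) = \frac{1}{2321}$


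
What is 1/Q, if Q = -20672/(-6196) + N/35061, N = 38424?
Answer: 18103163/80238008 ≈ 0.22562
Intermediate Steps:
Q = 80238008/18103163 (Q = -20672/(-6196) + 38424/35061 = -20672*(-1/6196) + 38424*(1/35061) = 5168/1549 + 12808/11687 = 80238008/18103163 ≈ 4.4323)
1/Q = 1/(80238008/18103163) = 18103163/80238008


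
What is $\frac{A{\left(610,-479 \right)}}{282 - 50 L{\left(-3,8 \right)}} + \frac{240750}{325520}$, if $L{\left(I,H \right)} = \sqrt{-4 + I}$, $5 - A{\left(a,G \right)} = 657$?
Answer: $\frac{- 7217377 i + 601875 \sqrt{7}}{32552 \left(25 \sqrt{7} + 141 i\right)} \approx -1.1555 - 0.88897 i$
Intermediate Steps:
$A{\left(a,G \right)} = -652$ ($A{\left(a,G \right)} = 5 - 657 = -652$)
$\frac{A{\left(610,-479 \right)}}{282 - 50 L{\left(-3,8 \right)}} + \frac{240750}{325520} = - \frac{652}{282 - 50 \sqrt{-4 - 3}} + \frac{240750}{325520} = - \frac{652}{282 - 50 \sqrt{-7}} + 240750 \cdot \frac{1}{325520} = - \frac{652}{282 - 50 i \sqrt{7}} + \frac{24075}{32552} = \frac{24075}{32552} - \frac{652}{282 - 50 i \sqrt{7}}$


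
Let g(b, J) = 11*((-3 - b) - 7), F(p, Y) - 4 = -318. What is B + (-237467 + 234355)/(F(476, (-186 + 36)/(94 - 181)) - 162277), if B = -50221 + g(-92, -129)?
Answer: -8018822417/162591 ≈ -49319.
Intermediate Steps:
F(p, Y) = -314 (F(p, Y) = 4 - 318 = -314)
g(b, J) = -110 - 11*b (g(b, J) = 11*(-10 - b) = -110 - 11*b)
B = -49319 (B = -50221 + (-110 - 11*(-92)) = -50221 + (-110 + 1012) = -50221 + 902 = -49319)
B + (-237467 + 234355)/(F(476, (-186 + 36)/(94 - 181)) - 162277) = -49319 + (-237467 + 234355)/(-314 - 162277) = -49319 - 3112/(-162591) = -49319 - 3112*(-1/162591) = -49319 + 3112/162591 = -8018822417/162591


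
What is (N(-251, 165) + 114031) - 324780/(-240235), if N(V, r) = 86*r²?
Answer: 117973755863/48047 ≈ 2.4554e+6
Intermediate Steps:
(N(-251, 165) + 114031) - 324780/(-240235) = (86*165² + 114031) - 324780/(-240235) = (86*27225 + 114031) - 324780*(-1)/240235 = (2341350 + 114031) - 1*(-64956/48047) = 2455381 + 64956/48047 = 117973755863/48047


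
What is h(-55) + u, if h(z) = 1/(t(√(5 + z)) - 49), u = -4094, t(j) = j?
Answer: -10034443/2451 - 5*I*√2/2451 ≈ -4094.0 - 0.002885*I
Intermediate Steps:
h(z) = 1/(-49 + √(5 + z)) (h(z) = 1/(√(5 + z) - 49) = 1/(-49 + √(5 + z)))
h(-55) + u = 1/(-49 + √(5 - 55)) - 4094 = 1/(-49 + √(-50)) - 4094 = 1/(-49 + 5*I*√2) - 4094 = -4094 + 1/(-49 + 5*I*√2)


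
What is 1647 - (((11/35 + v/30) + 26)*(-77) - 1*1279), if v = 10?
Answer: 74668/15 ≈ 4977.9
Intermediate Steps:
1647 - (((11/35 + v/30) + 26)*(-77) - 1*1279) = 1647 - (((11/35 + 10/30) + 26)*(-77) - 1*1279) = 1647 - (((11*(1/35) + 10*(1/30)) + 26)*(-77) - 1279) = 1647 - (((11/35 + 1/3) + 26)*(-77) - 1279) = 1647 - ((68/105 + 26)*(-77) - 1279) = 1647 - ((2798/105)*(-77) - 1279) = 1647 - (-30778/15 - 1279) = 1647 - 1*(-49963/15) = 1647 + 49963/15 = 74668/15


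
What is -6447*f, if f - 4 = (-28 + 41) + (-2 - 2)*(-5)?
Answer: -238539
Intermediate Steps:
f = 37 (f = 4 + ((-28 + 41) + (-2 - 2)*(-5)) = 4 + (13 - 4*(-5)) = 4 + (13 + 20) = 4 + 33 = 37)
-6447*f = -6447*37 = -238539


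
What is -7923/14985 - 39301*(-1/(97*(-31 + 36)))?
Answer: 39005522/484515 ≈ 80.504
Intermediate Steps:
-7923/14985 - 39301*(-1/(97*(-31 + 36))) = -7923*1/14985 - 39301/(5*(-97)) = -2641/4995 - 39301/(-485) = -2641/4995 - 39301*(-1/485) = -2641/4995 + 39301/485 = 39005522/484515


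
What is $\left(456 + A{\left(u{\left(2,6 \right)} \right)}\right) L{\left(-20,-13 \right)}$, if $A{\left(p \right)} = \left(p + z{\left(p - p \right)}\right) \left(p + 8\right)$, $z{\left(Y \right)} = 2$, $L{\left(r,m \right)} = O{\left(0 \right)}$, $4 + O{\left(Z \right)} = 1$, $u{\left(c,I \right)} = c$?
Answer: $-1488$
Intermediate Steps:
$O{\left(Z \right)} = -3$ ($O{\left(Z \right)} = -4 + 1 = -3$)
$L{\left(r,m \right)} = -3$
$A{\left(p \right)} = \left(2 + p\right) \left(8 + p\right)$ ($A{\left(p \right)} = \left(p + 2\right) \left(p + 8\right) = \left(2 + p\right) \left(8 + p\right)$)
$\left(456 + A{\left(u{\left(2,6 \right)} \right)}\right) L{\left(-20,-13 \right)} = \left(456 + \left(16 + 2^{2} + 10 \cdot 2\right)\right) \left(-3\right) = \left(456 + \left(16 + 4 + 20\right)\right) \left(-3\right) = \left(456 + 40\right) \left(-3\right) = 496 \left(-3\right) = -1488$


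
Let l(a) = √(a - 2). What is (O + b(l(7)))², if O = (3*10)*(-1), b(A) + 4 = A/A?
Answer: 1089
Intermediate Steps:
l(a) = √(-2 + a)
b(A) = -3 (b(A) = -4 + A/A = -4 + 1 = -3)
O = -30 (O = 30*(-1) = -30)
(O + b(l(7)))² = (-30 - 3)² = (-33)² = 1089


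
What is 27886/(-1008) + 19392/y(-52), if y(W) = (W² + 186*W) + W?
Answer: -996791/32760 ≈ -30.427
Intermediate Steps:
y(W) = W² + 187*W
27886/(-1008) + 19392/y(-52) = 27886/(-1008) + 19392/((-52*(187 - 52))) = 27886*(-1/1008) + 19392/((-52*135)) = -13943/504 + 19392/(-7020) = -13943/504 + 19392*(-1/7020) = -13943/504 - 1616/585 = -996791/32760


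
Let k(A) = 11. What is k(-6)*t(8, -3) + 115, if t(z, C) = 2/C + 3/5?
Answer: 1714/15 ≈ 114.27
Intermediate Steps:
t(z, C) = 3/5 + 2/C (t(z, C) = 2/C + 3*(1/5) = 2/C + 3/5 = 3/5 + 2/C)
k(-6)*t(8, -3) + 115 = 11*(3/5 + 2/(-3)) + 115 = 11*(3/5 + 2*(-1/3)) + 115 = 11*(3/5 - 2/3) + 115 = 11*(-1/15) + 115 = -11/15 + 115 = 1714/15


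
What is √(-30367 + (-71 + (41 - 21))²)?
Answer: I*√27766 ≈ 166.63*I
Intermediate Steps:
√(-30367 + (-71 + (41 - 21))²) = √(-30367 + (-71 + 20)²) = √(-30367 + (-51)²) = √(-30367 + 2601) = √(-27766) = I*√27766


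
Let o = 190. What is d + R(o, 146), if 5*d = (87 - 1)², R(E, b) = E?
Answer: 8346/5 ≈ 1669.2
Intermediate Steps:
d = 7396/5 (d = (87 - 1)²/5 = (⅕)*86² = (⅕)*7396 = 7396/5 ≈ 1479.2)
d + R(o, 146) = 7396/5 + 190 = 8346/5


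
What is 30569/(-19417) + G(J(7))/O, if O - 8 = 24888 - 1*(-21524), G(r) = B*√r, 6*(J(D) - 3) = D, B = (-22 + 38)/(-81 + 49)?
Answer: -30569/19417 - √6/111408 ≈ -1.5744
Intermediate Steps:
B = -½ (B = 16/(-32) = 16*(-1/32) = -½ ≈ -0.50000)
J(D) = 3 + D/6
G(r) = -√r/2
O = 46420 (O = 8 + (24888 - 1*(-21524)) = 8 + (24888 + 21524) = 8 + 46412 = 46420)
30569/(-19417) + G(J(7))/O = 30569/(-19417) - √(3 + (⅙)*7)/2/46420 = 30569*(-1/19417) - √(3 + 7/6)/2*(1/46420) = -30569/19417 - 5*√6/12*(1/46420) = -30569/19417 - √6/111408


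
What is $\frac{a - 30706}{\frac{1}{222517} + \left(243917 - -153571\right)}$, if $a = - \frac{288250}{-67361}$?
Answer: $- \frac{460187099736472}{5957934768163217} \approx -0.077239$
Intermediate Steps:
$a = \frac{288250}{67361}$ ($a = \left(-288250\right) \left(- \frac{1}{67361}\right) = \frac{288250}{67361} \approx 4.2792$)
$\frac{a - 30706}{\frac{1}{222517} + \left(243917 - -153571\right)} = \frac{\frac{288250}{67361} - 30706}{\frac{1}{222517} + \left(243917 - -153571\right)} = - \frac{2068098616}{67361 \left(\frac{1}{222517} + \left(243917 + 153571\right)\right)} = - \frac{2068098616}{67361 \left(\frac{1}{222517} + 397488\right)} = - \frac{2068098616}{67361 \cdot \frac{88447837297}{222517}} = \left(- \frac{2068098616}{67361}\right) \frac{222517}{88447837297} = - \frac{460187099736472}{5957934768163217}$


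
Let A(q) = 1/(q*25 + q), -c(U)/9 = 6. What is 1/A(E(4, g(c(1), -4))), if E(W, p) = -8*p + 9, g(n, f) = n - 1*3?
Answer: 12090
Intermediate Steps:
c(U) = -54 (c(U) = -9*6 = -54)
g(n, f) = -3 + n (g(n, f) = n - 3 = -3 + n)
E(W, p) = 9 - 8*p
A(q) = 1/(26*q) (A(q) = 1/(25*q + q) = 1/(26*q))
1/A(E(4, g(c(1), -4))) = 1/(1/(26*(9 - 8*(-3 - 54)))) = 1/(1/(26*(9 - 8*(-57)))) = 1/(1/(26*(9 + 456))) = 1/((1/26)/465) = 1/((1/26)*(1/465)) = 1/(1/12090) = 12090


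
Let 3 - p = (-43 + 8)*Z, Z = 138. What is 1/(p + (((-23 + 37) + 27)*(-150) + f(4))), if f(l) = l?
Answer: -1/1313 ≈ -0.00076161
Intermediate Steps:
p = 4833 (p = 3 - (-43 + 8)*138 = 3 - (-35)*138 = 3 - 1*(-4830) = 3 + 4830 = 4833)
1/(p + (((-23 + 37) + 27)*(-150) + f(4))) = 1/(4833 + (((-23 + 37) + 27)*(-150) + 4)) = 1/(4833 + ((14 + 27)*(-150) + 4)) = 1/(4833 + (41*(-150) + 4)) = 1/(4833 + (-6150 + 4)) = 1/(4833 - 6146) = 1/(-1313) = -1/1313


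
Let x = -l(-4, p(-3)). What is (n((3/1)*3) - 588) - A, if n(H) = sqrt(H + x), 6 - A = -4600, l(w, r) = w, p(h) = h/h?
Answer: -5194 + sqrt(13) ≈ -5190.4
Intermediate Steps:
p(h) = 1
A = 4606 (A = 6 - 1*(-4600) = 6 + 4600 = 4606)
x = 4 (x = -1*(-4) = 4)
n(H) = sqrt(4 + H) (n(H) = sqrt(H + 4) = sqrt(4 + H))
(n((3/1)*3) - 588) - A = (sqrt(4 + (3/1)*3) - 588) - 1*4606 = (sqrt(4 + (3*1)*3) - 588) - 4606 = (sqrt(4 + 3*3) - 588) - 4606 = (sqrt(4 + 9) - 588) - 4606 = (sqrt(13) - 588) - 4606 = (-588 + sqrt(13)) - 4606 = -5194 + sqrt(13)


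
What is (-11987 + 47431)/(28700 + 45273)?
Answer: 35444/73973 ≈ 0.47915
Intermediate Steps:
(-11987 + 47431)/(28700 + 45273) = 35444/73973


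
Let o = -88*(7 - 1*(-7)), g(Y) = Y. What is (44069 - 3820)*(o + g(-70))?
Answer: -52404198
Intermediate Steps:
o = -1232 (o = -88*(7 + 7) = -88*14 = -1232)
(44069 - 3820)*(o + g(-70)) = (44069 - 3820)*(-1232 - 70) = 40249*(-1302) = -52404198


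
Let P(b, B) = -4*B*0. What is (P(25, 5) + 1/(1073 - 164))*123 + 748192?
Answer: 226702217/303 ≈ 7.4819e+5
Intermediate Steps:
P(b, B) = 0
(P(25, 5) + 1/(1073 - 164))*123 + 748192 = (0 + 1/(1073 - 164))*123 + 748192 = (0 + 1/909)*123 + 748192 = (1/909)*123 + 748192 = 41/303 + 748192 = 226702217/303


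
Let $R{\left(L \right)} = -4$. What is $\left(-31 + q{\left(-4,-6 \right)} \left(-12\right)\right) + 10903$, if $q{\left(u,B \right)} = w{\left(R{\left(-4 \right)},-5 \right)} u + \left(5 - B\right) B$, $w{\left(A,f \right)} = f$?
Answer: $11424$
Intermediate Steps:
$q{\left(u,B \right)} = - 5 u + B \left(5 - B\right)$ ($q{\left(u,B \right)} = - 5 u + \left(5 - B\right) B = - 5 u + B \left(5 - B\right)$)
$\left(-31 + q{\left(-4,-6 \right)} \left(-12\right)\right) + 10903 = \left(-31 + \left(- \left(-6\right)^{2} - -20 + 5 \left(-6\right)\right) \left(-12\right)\right) + 10903 = \left(-31 + \left(\left(-1\right) 36 + 20 - 30\right) \left(-12\right)\right) + 10903 = \left(-31 + \left(-36 + 20 - 30\right) \left(-12\right)\right) + 10903 = \left(-31 - -552\right) + 10903 = \left(-31 + 552\right) + 10903 = 521 + 10903 = 11424$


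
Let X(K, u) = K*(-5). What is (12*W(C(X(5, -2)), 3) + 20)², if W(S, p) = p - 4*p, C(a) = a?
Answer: 7744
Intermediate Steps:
X(K, u) = -5*K
W(S, p) = -3*p
(12*W(C(X(5, -2)), 3) + 20)² = (12*(-3*3) + 20)² = (12*(-9) + 20)² = (-108 + 20)² = (-88)² = 7744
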